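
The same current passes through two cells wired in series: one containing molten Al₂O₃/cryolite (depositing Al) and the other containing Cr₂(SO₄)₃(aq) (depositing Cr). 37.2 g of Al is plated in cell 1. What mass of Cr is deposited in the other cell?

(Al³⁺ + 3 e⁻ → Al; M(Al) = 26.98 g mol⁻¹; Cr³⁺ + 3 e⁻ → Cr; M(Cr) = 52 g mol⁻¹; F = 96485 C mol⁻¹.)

n(Al) = 37.2 / 26.98 = 1.379 mol.
Since Al³⁺ + 3 e⁻ → Al, n(e⁻) passed = 3 × 1.379 = 4.136 mol.
Cells in series carry the same charge, so the same 4.136 mol of electrons passes through cell 2.
Cr³⁺ + 3 e⁻ → Cr, so n(Cr) = 4.136 / 3 = 1.379 mol.
m(Cr) = 1.379 × 52 = 71.7 g.

71.7 g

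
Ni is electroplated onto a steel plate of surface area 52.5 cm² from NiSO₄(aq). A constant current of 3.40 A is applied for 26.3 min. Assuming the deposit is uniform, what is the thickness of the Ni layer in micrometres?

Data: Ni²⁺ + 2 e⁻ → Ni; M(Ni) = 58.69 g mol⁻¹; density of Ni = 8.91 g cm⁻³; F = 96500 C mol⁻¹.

Q = I·t = 3.400 × 1578.0 = 5365 C; n(e⁻) = 0.05560 mol.
n(Ni) = n(e⁻)/2 = 0.02780 mol, so m = 0.02780 × 58.69 = 1.632 g.
Volume = m/ρ = 1.632 / 8.91 = 0.1831 cm³.
Thickness = V/A = 0.1831 / 52.5 = 0.00349 cm = 34.9 μm.

34.9 μm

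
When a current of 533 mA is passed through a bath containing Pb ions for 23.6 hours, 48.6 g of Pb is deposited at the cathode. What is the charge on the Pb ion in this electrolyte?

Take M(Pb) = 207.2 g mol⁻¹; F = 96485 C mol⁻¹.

Q = I·t = 0.5330 A × 84960 s = 45280 C, so n(e⁻) = 45280/96485 = 0.4693 mol.
n(Pb) deposited = 48.6 / 207.2 = 0.2346 mol.
Electrons per atom = n(e⁻)/n(Pb) = 0.4693 / 0.2346 = 2.00 ≈ 2, so the ion is Pb²⁺.

+2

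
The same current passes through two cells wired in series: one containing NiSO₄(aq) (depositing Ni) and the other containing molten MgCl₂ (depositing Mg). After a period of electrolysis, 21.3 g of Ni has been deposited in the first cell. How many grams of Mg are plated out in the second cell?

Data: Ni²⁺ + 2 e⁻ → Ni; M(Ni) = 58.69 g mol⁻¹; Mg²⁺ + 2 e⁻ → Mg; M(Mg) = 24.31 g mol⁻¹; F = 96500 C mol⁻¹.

8.82 g

n(Ni) = 21.3 / 58.69 = 0.3629 mol.
Since Ni²⁺ + 2 e⁻ → Ni, n(e⁻) passed = 2 × 0.3629 = 0.7258 mol.
Cells in series carry the same charge, so the same 0.7258 mol of electrons passes through cell 2.
Mg²⁺ + 2 e⁻ → Mg, so n(Mg) = 0.7258 / 2 = 0.3629 mol.
m(Mg) = 0.3629 × 24.31 = 8.82 g.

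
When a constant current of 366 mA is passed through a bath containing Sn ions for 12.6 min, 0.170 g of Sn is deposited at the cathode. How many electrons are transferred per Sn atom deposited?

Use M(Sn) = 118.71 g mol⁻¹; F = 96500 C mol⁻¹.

Q = I·t = 0.3660 A × 756.00 s = 276.7 C, so n(e⁻) = 276.7/96500 = 0.002867 mol.
n(Sn) deposited = 0.170 / 118.71 = 0.001432 mol.
Electrons per atom = n(e⁻)/n(Sn) = 0.002867 / 0.001432 = 2.00 ≈ 2, so the ion is Sn²⁺.

2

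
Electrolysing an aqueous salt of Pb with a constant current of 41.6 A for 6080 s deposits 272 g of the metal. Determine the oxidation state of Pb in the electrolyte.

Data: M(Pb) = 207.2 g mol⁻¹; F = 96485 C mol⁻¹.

+2

Q = I·t = 41.60 A × 6080.0 s = 252900 C, so n(e⁻) = 252900/96485 = 2.621 mol.
n(Pb) deposited = 272 / 207.2 = 1.313 mol.
Electrons per atom = n(e⁻)/n(Pb) = 2.621 / 1.313 = 2.00 ≈ 2, so the ion is Pb²⁺.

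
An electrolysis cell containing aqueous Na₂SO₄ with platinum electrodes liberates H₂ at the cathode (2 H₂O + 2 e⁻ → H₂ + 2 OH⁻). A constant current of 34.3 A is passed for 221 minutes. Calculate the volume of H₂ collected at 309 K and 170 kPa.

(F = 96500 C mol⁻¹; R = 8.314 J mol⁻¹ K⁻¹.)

35.6 L

Q = I·t = 34.30 A × 13260 s = 454800 C.
n(e⁻) = Q/F = 454800 / 96500 = 4.713 mol.
2 electrons are transferred per H₂ molecule, so n(H₂) = 4.713 / 2 = 2.357 mol.
V = nRT/P = (2.357 × 8.314 × 309) / (170 × 10³ Pa) = 0.0356 m³ = 35.6 L.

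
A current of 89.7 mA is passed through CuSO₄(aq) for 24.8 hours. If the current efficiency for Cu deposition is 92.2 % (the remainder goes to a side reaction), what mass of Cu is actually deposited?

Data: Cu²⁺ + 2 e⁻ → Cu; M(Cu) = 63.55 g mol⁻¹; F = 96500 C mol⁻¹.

2.43 g

Q = I·t = 0.08970 × 89280 = 8008 C.
n(e⁻) = 8008/96500 = 0.08299 mol; theoretically n(Cu) = 0.08299/2 = 0.04149 mol, m_theo = 2.637 g.
At 92.2 % efficiency, m_actual = 0.922 × 2.637 = 2.43 g.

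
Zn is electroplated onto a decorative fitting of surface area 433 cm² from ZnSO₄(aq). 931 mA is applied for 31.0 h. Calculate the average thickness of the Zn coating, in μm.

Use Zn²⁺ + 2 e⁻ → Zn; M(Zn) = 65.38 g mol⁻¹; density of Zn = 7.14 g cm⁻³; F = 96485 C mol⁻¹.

114 μm

Q = I·t = 0.9310 × 111600 = 103900 C; n(e⁻) = 1.077 mol.
n(Zn) = n(e⁻)/2 = 0.5384 mol, so m = 0.5384 × 65.38 = 35.20 g.
Volume = m/ρ = 35.20 / 7.14 = 4.930 cm³.
Thickness = V/A = 4.930 / 433 = 0.0114 cm = 114 μm.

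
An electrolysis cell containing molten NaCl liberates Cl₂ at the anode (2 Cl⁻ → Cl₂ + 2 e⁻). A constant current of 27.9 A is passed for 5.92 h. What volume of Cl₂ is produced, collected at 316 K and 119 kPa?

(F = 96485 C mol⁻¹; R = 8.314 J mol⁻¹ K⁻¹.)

Q = I·t = 27.90 A × 21312 s = 594600 C.
n(e⁻) = Q/F = 594600 / 96485 = 6.163 mol.
2 electrons are transferred per Cl₂ molecule, so n(Cl₂) = 6.163 / 2 = 3.081 mol.
V = nRT/P = (3.081 × 8.314 × 316) / (119 × 10³ Pa) = 0.0680 m³ = 68.0 L.

68.0 L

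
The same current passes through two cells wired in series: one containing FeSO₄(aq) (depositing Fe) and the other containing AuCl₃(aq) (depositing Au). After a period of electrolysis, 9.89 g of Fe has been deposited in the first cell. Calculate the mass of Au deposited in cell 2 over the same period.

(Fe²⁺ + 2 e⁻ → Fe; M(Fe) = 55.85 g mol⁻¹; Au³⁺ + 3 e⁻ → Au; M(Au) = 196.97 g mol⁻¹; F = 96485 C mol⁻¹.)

n(Fe) = 9.89 / 55.85 = 0.1771 mol.
Since Fe²⁺ + 2 e⁻ → Fe, n(e⁻) passed = 2 × 0.1771 = 0.3542 mol.
Cells in series carry the same charge, so the same 0.3542 mol of electrons passes through cell 2.
Au³⁺ + 3 e⁻ → Au, so n(Au) = 0.3542 / 3 = 0.1181 mol.
m(Au) = 0.1181 × 196.97 = 23.3 g.

23.3 g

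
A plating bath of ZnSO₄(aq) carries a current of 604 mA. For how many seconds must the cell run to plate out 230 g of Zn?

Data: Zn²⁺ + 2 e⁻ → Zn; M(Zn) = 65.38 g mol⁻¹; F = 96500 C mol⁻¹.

n(Zn) = m/M = 230 / 65.38 = 3.518 mol.
Each Zn atom requires 2 electrons, so n(e⁻) = 2 × 3.518 = 7.036 mol.
Q = n(e⁻)·F = 7.036 × 96500 = 679000 C.
t = Q/I = 679000 / 0.6040 A = 1124000 s.

1.12 × 10⁶ s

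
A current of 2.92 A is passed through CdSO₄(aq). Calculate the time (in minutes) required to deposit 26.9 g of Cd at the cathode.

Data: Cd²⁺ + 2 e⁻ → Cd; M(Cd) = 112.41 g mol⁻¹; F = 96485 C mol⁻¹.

264 min

n(Cd) = m/M = 26.9 / 112.41 = 0.2393 mol.
Each Cd atom requires 2 electrons, so n(e⁻) = 2 × 0.2393 = 0.4786 mol.
Q = n(e⁻)·F = 0.4786 × 96485 = 46180 C.
t = Q/I = 46180 / 2.920 A = 15810 s = 264 min.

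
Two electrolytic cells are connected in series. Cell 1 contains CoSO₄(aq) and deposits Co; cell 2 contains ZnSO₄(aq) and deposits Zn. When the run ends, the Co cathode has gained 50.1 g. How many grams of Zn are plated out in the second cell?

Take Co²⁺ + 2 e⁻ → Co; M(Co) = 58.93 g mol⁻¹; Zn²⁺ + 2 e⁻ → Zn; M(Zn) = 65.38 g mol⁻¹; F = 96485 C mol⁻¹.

55.6 g

n(Co) = 50.1 / 58.93 = 0.8502 mol.
Since Co²⁺ + 2 e⁻ → Co, n(e⁻) passed = 2 × 0.8502 = 1.700 mol.
Cells in series carry the same charge, so the same 1.700 mol of electrons passes through cell 2.
Zn²⁺ + 2 e⁻ → Zn, so n(Zn) = 1.700 / 2 = 0.8502 mol.
m(Zn) = 0.8502 × 65.38 = 55.6 g.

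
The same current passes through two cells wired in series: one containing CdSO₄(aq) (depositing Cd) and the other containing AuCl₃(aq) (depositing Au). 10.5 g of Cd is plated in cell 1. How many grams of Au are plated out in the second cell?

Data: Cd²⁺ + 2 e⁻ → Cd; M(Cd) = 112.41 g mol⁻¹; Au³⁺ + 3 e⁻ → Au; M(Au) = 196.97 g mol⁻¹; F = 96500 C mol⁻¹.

n(Cd) = 10.5 / 112.41 = 0.09341 mol.
Since Cd²⁺ + 2 e⁻ → Cd, n(e⁻) passed = 2 × 0.09341 = 0.1868 mol.
Cells in series carry the same charge, so the same 0.1868 mol of electrons passes through cell 2.
Au³⁺ + 3 e⁻ → Au, so n(Au) = 0.1868 / 3 = 0.06227 mol.
m(Au) = 0.06227 × 196.97 = 12.3 g.

12.3 g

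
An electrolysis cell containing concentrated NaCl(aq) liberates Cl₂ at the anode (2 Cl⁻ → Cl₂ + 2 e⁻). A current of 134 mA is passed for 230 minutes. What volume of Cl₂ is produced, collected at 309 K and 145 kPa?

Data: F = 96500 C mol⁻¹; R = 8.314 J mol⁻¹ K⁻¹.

0.170 L

Q = I·t = 0.1340 A × 13800 s = 1849 C.
n(e⁻) = Q/F = 1849 / 96500 = 0.01916 mol.
2 electrons are transferred per Cl₂ molecule, so n(Cl₂) = 0.01916 / 2 = 0.009581 mol.
V = nRT/P = (0.009581 × 8.314 × 309) / (145 × 10³ Pa) = 1.70 × 10⁻⁴ m³ = 0.170 L.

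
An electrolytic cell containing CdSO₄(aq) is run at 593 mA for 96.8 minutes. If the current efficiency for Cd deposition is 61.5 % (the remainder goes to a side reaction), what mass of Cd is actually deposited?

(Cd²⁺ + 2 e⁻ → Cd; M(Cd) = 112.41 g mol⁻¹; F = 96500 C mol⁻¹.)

Q = I·t = 0.5930 × 5808.0 = 3444 C.
n(e⁻) = 3444/96500 = 0.03569 mol; theoretically n(Cd) = 0.03569/2 = 0.01785 mol, m_theo = 2.006 g.
At 61.5 % efficiency, m_actual = 0.615 × 2.006 = 1.23 g.

1.23 g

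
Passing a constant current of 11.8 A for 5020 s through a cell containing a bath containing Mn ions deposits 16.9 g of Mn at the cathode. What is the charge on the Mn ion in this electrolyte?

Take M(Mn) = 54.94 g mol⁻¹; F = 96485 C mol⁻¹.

+2

Q = I·t = 11.80 A × 5020.0 s = 59240 C, so n(e⁻) = 59240/96485 = 0.6139 mol.
n(Mn) deposited = 16.9 / 54.94 = 0.3076 mol.
Electrons per atom = n(e⁻)/n(Mn) = 0.6139 / 0.3076 = 2.00 ≈ 2, so the ion is Mn²⁺.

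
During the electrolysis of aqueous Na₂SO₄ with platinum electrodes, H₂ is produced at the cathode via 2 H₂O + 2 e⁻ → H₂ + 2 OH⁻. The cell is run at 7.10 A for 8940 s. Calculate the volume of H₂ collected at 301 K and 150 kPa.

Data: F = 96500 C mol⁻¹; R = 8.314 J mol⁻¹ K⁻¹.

5.49 L

Q = I·t = 7.100 A × 8940.0 s = 63470 C.
n(e⁻) = Q/F = 63470 / 96500 = 0.6578 mol.
2 electrons are transferred per H₂ molecule, so n(H₂) = 0.6578 / 2 = 0.3289 mol.
V = nRT/P = (0.3289 × 8.314 × 301) / (150 × 10³ Pa) = 0.00549 m³ = 5.49 L.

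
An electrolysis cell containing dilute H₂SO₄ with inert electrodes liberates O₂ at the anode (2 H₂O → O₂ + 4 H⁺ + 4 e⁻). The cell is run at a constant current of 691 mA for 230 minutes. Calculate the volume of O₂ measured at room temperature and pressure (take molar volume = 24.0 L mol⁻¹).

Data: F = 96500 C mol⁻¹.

0.593 L

Q = I·t = 0.6910 A × 13800 s = 9536 C.
n(e⁻) = Q/F = 9536 / 96500 = 0.09882 mol.
4 electrons are transferred per O₂ molecule, so n(O₂) = 0.09882 / 4 = 0.02470 mol.
V = n × V_m = 0.02470 × 24.0 = 0.593 L.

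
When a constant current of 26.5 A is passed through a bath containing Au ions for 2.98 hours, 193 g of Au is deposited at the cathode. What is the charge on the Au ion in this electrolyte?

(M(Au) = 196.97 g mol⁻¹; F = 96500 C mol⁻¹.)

+3

Q = I·t = 26.50 A × 10728 s = 284300 C, so n(e⁻) = 284300/96500 = 2.946 mol.
n(Au) deposited = 193 / 196.97 = 0.9798 mol.
Electrons per atom = n(e⁻)/n(Au) = 2.946 / 0.9798 = 3.01 ≈ 3, so the ion is Au³⁺.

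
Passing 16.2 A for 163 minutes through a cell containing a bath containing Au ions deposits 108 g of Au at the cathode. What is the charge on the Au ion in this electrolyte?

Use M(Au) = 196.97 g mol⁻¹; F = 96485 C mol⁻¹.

+3

Q = I·t = 16.20 A × 9780.0 s = 158400 C, so n(e⁻) = 158400/96485 = 1.642 mol.
n(Au) deposited = 108 / 196.97 = 0.5483 mol.
Electrons per atom = n(e⁻)/n(Au) = 1.642 / 0.5483 = 2.99 ≈ 3, so the ion is Au³⁺.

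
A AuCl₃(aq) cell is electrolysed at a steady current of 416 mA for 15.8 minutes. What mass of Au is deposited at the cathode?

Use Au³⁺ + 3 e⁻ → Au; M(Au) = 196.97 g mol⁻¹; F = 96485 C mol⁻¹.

0.268 g

Q = I·t = 0.4160 A × 948.00 s = 394.4 C.
n(e⁻) = Q/F = 394.4 / 96485 = 0.004087 mol.
Au³⁺ + 3 e⁻ → Au, so n(Au) = n(e⁻)/3 = 0.001362 mol.
m = n·M = 0.001362 × 196.97 = 0.268 g.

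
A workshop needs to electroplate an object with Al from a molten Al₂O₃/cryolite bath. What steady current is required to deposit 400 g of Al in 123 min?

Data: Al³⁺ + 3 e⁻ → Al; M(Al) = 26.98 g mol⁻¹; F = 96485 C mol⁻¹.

n(Al) = 400 / 26.98 = 14.83 mol.
n(e⁻) = 3 × 14.83 = 44.48 mol.
Q = n(e⁻)·F = 44.48 × 96485 = 4291000 C.
I = Q/t = 4291000 / 7380.0 s = 581 A.

581 A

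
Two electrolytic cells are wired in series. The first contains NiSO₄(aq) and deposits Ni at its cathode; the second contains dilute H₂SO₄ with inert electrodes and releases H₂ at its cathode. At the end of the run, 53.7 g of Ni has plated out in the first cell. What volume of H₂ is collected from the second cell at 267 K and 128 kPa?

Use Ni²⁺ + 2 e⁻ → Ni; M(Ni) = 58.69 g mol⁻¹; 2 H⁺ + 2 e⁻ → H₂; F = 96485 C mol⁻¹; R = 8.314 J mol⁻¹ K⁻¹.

n(Ni) = 53.7 / 58.69 = 0.9150 mol, so n(e⁻) = 2 × 0.9150 = 1.830 mol.
The cells are in series, so the same 1.830 mol of electrons passes through the second cell.
2 H⁺ + 2 e⁻ → H₂ — 2 mol e⁻ per mol H₂, so n(H₂) = 1.830/2 = 0.9150 mol.
V = nRT/P = (0.9150 × 8.314 × 267) / (128 × 10³) = 0.0159 m³ = 15.9 L.

15.9 L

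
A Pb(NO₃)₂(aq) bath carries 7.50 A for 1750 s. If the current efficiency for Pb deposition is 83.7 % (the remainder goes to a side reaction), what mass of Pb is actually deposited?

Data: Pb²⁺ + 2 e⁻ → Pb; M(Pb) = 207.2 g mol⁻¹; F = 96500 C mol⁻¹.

Q = I·t = 7.500 × 1750.0 = 13120 C.
n(e⁻) = 13120/96500 = 0.1360 mol; theoretically n(Pb) = 0.1360/2 = 0.06801 mol, m_theo = 14.09 g.
At 83.7 % efficiency, m_actual = 0.837 × 14.09 = 11.8 g.

11.8 g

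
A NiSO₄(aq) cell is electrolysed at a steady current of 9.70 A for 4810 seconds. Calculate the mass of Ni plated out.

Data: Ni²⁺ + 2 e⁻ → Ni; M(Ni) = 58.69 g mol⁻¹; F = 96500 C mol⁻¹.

Q = I·t = 9.700 A × 4810.0 s = 46660 C.
n(e⁻) = Q/F = 46660 / 96500 = 0.4835 mol.
Ni²⁺ + 2 e⁻ → Ni, so n(Ni) = n(e⁻)/2 = 0.2417 mol.
m = n·M = 0.2417 × 58.69 = 14.2 g.

14.2 g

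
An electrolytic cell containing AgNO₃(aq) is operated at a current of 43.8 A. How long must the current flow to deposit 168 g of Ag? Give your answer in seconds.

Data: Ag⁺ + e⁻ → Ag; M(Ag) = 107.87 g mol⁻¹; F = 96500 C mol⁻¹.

n(Ag) = m/M = 168 / 107.87 = 1.557 mol.
Each Ag atom requires 1 electron, so n(e⁻) = 1 × 1.557 = 1.557 mol.
Q = n(e⁻)·F = 1.557 × 96500 = 150300 C.
t = Q/I = 150300 / 43.80 A = 3431 s.

3430 s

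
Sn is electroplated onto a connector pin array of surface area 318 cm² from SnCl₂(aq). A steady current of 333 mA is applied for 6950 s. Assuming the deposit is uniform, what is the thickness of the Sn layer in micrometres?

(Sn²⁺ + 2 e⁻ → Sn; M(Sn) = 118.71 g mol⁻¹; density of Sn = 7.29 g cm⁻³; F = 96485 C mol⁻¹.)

Q = I·t = 0.3330 × 6950.0 = 2314 C; n(e⁻) = 0.02399 mol.
n(Sn) = n(e⁻)/2 = 0.01199 mol, so m = 0.01199 × 118.71 = 1.424 g.
Volume = m/ρ = 1.424 / 7.29 = 0.1953 cm³.
Thickness = V/A = 0.1953 / 318 = 6.14 × 10⁻⁴ cm = 6.14 μm.

6.14 μm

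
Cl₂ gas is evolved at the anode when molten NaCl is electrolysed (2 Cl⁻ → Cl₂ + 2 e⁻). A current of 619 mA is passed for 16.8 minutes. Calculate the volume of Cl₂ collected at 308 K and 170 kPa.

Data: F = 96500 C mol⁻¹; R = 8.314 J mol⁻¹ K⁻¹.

0.0487 L

Q = I·t = 0.6190 A × 1008.0 s = 624.0 C.
n(e⁻) = Q/F = 624.0 / 96500 = 0.006466 mol.
2 electrons are transferred per Cl₂ molecule, so n(Cl₂) = 0.006466 / 2 = 0.003233 mol.
V = nRT/P = (0.003233 × 8.314 × 308) / (170 × 10³ Pa) = 4.87 × 10⁻⁵ m³ = 0.0487 L.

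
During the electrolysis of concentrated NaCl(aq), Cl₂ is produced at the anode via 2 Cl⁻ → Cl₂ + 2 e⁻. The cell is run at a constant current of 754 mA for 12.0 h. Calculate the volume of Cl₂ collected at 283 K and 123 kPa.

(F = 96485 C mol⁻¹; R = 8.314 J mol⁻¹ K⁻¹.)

3.23 L

Q = I·t = 0.7540 A × 43200 s = 32570 C.
n(e⁻) = Q/F = 32570 / 96485 = 0.3376 mol.
2 electrons are transferred per Cl₂ molecule, so n(Cl₂) = 0.3376 / 2 = 0.1688 mol.
V = nRT/P = (0.1688 × 8.314 × 283) / (123 × 10³ Pa) = 0.00323 m³ = 3.23 L.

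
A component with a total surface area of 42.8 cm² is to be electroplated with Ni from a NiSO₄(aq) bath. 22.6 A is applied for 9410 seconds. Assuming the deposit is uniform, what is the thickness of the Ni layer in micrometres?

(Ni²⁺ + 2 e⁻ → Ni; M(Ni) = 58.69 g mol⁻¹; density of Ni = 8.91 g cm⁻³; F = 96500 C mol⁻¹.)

1700 μm

Q = I·t = 22.60 × 9410.0 = 212700 C; n(e⁻) = 2.204 mol.
n(Ni) = n(e⁻)/2 = 1.102 mol, so m = 1.102 × 58.69 = 64.67 g.
Volume = m/ρ = 64.67 / 8.91 = 7.258 cm³.
Thickness = V/A = 7.258 / 42.8 = 0.170 cm = 1700 μm.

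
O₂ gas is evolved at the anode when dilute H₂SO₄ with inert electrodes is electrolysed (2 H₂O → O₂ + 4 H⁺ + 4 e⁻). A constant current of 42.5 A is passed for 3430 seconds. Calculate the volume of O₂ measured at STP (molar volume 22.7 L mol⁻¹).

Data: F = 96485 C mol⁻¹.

8.57 L

Q = I·t = 42.50 A × 3430.0 s = 145800 C.
n(e⁻) = Q/F = 145800 / 96485 = 1.511 mol.
4 electrons are transferred per O₂ molecule, so n(O₂) = 1.511 / 4 = 0.3777 mol.
V = n × V_m = 0.3777 × 22.7 = 8.57 L.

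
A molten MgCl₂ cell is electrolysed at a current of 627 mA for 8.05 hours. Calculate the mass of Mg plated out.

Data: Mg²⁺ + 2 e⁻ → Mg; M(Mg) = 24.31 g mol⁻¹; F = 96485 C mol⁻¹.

Q = I·t = 0.6270 A × 28980 s = 18170 C.
n(e⁻) = Q/F = 18170 / 96485 = 0.1883 mol.
Mg²⁺ + 2 e⁻ → Mg, so n(Mg) = n(e⁻)/2 = 0.09416 mol.
m = n·M = 0.09416 × 24.31 = 2.29 g.

2.29 g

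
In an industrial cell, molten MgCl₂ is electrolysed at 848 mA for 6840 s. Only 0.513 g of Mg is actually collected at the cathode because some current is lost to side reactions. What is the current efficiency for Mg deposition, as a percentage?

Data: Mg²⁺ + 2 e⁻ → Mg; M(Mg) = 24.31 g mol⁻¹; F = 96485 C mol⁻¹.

70.2 %

Q = I·t = 0.8480 × 6840.0 = 5800 C; n(e⁻) = 5800/96485 = 0.06012 mol.
Theoretical n(Mg) = n(e⁻)/2 = 0.03006 mol, i.e. m_theo = 0.03006 × 24.31 = 0.7307 g.
Efficiency = m_actual / m_theo = 0.513 / 0.7307 = 70.2 %.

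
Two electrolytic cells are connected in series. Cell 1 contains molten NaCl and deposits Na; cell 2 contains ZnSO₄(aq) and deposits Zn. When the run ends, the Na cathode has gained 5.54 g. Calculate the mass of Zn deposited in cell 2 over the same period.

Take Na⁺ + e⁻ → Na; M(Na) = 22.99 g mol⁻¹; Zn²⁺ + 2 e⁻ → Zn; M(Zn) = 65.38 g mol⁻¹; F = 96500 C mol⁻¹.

7.88 g

n(Na) = 5.54 / 22.99 = 0.2410 mol.
Since Na⁺ + e⁻ → Na, n(e⁻) passed = 1 × 0.2410 = 0.2410 mol.
Cells in series carry the same charge, so the same 0.2410 mol of electrons passes through cell 2.
Zn²⁺ + 2 e⁻ → Zn, so n(Zn) = 0.2410 / 2 = 0.1205 mol.
m(Zn) = 0.1205 × 65.38 = 7.88 g.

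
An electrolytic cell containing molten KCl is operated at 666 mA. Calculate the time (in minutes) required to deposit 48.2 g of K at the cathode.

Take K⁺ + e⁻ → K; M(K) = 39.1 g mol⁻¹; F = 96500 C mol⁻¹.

2980 min

n(K) = m/M = 48.2 / 39.1 = 1.233 mol.
Each K atom requires 1 electron, so n(e⁻) = 1 × 1.233 = 1.233 mol.
Q = n(e⁻)·F = 1.233 × 96500 = 119000 C.
t = Q/I = 119000 / 0.6660 A = 178600 s = 2980 min.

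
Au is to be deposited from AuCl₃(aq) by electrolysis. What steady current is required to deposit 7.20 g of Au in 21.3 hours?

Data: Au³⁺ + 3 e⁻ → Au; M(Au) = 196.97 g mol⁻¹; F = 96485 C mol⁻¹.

0.138 A

n(Au) = 7.20 / 196.97 = 0.03655 mol.
n(e⁻) = 3 × 0.03655 = 0.1097 mol.
Q = n(e⁻)·F = 0.1097 × 96485 = 10580 C.
I = Q/t = 10580 / 76680 s = 0.138 A.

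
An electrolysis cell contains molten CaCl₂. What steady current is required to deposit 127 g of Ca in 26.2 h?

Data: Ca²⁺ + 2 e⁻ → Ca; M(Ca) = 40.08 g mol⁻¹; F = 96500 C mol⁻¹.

n(Ca) = 127 / 40.08 = 3.169 mol.
n(e⁻) = 2 × 3.169 = 6.337 mol.
Q = n(e⁻)·F = 6.337 × 96500 = 611600 C.
I = Q/t = 611600 / 94320 s = 6.48 A.

6.48 A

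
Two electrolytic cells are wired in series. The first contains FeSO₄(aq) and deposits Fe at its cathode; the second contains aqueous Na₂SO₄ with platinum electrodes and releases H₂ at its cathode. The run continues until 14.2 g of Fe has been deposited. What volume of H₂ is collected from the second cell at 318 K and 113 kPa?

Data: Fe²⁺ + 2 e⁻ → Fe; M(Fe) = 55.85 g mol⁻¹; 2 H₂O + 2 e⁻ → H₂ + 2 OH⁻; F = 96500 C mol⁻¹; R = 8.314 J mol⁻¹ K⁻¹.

5.95 L

n(Fe) = 14.2 / 55.85 = 0.2543 mol, so n(e⁻) = 2 × 0.2543 = 0.5085 mol.
The cells are in series, so the same 0.5085 mol of electrons passes through the second cell.
2 H₂O + 2 e⁻ → H₂ + 2 OH⁻ — 2 mol e⁻ per mol H₂, so n(H₂) = 0.5085/2 = 0.2543 mol.
V = nRT/P = (0.2543 × 8.314 × 318) / (113 × 10³) = 0.00595 m³ = 5.95 L.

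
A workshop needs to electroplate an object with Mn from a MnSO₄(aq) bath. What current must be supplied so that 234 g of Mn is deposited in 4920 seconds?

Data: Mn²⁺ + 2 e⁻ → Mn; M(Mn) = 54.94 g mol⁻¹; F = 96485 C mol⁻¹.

167 A

n(Mn) = 234 / 54.94 = 4.259 mol.
n(e⁻) = 2 × 4.259 = 8.518 mol.
Q = n(e⁻)·F = 8.518 × 96485 = 821900 C.
I = Q/t = 821900 / 4920.0 s = 167 A.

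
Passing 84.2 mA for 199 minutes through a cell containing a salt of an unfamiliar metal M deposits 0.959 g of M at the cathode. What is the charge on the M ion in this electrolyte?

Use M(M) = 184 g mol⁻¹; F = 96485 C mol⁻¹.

+2

Q = I·t = 0.08420 A × 11940 s = 1005 C, so n(e⁻) = 1005/96485 = 0.01042 mol.
n(M) deposited = 0.959 / 184 = 0.005212 mol.
Electrons per atom = n(e⁻)/n(M) = 0.01042 / 0.005212 = 2.00 ≈ 2, so the ion is M²⁺.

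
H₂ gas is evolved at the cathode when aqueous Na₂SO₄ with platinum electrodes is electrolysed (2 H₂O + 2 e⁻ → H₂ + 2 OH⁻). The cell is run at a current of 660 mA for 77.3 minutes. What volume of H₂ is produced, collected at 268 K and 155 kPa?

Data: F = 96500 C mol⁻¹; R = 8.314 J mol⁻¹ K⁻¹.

Q = I·t = 0.6600 A × 4638.0 s = 3061 C.
n(e⁻) = Q/F = 3061 / 96500 = 0.03172 mol.
2 electrons are transferred per H₂ molecule, so n(H₂) = 0.03172 / 2 = 0.01586 mol.
V = nRT/P = (0.01586 × 8.314 × 268) / (155 × 10³ Pa) = 2.28 × 10⁻⁴ m³ = 0.228 L.

0.228 L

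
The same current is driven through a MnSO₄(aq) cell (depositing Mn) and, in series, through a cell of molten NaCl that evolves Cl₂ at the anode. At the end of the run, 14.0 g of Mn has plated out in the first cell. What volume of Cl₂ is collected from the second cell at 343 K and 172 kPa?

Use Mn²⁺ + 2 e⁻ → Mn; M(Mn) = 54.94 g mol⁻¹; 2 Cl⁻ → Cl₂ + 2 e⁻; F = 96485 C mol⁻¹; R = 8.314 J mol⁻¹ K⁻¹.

n(Mn) = 14.0 / 54.94 = 0.2548 mol, so n(e⁻) = 2 × 0.2548 = 0.5096 mol.
The cells are in series, so the same 0.5096 mol of electrons passes through the second cell.
2 Cl⁻ → Cl₂ + 2 e⁻ — 2 mol e⁻ per mol Cl₂, so n(Cl₂) = 0.5096/2 = 0.2548 mol.
V = nRT/P = (0.2548 × 8.314 × 343) / (172 × 10³) = 0.00422 m³ = 4.22 L.

4.22 L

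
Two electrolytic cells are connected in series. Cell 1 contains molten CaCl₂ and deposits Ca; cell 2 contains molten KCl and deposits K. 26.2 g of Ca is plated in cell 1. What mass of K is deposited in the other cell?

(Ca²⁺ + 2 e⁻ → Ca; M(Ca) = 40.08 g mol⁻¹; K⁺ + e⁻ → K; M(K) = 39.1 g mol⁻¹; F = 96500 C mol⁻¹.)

51.1 g

n(Ca) = 26.2 / 40.08 = 0.6537 mol.
Since Ca²⁺ + 2 e⁻ → Ca, n(e⁻) passed = 2 × 0.6537 = 1.307 mol.
Cells in series carry the same charge, so the same 1.307 mol of electrons passes through cell 2.
K⁺ + e⁻ → K, so n(K) = 1.307 / 1 = 1.307 mol.
m(K) = 1.307 × 39.1 = 51.1 g.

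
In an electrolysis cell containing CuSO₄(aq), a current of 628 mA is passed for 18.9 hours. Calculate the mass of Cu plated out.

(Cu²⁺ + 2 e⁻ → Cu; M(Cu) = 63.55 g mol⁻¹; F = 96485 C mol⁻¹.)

Q = I·t = 0.6280 A × 68040 s = 42730 C.
n(e⁻) = Q/F = 42730 / 96485 = 0.4429 mol.
Cu²⁺ + 2 e⁻ → Cu, so n(Cu) = n(e⁻)/2 = 0.2214 mol.
m = n·M = 0.2214 × 63.55 = 14.1 g.

14.1 g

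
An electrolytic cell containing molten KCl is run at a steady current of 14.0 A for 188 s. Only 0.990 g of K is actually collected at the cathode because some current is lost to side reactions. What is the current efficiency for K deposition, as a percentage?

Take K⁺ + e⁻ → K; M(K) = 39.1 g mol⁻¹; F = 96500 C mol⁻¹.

Q = I·t = 14.00 × 188.00 = 2632 C; n(e⁻) = 2632/96500 = 0.02727 mol.
Theoretical n(K) = n(e⁻)/1 = 0.02727 mol, i.e. m_theo = 0.02727 × 39.1 = 1.066 g.
Efficiency = m_actual / m_theo = 0.990 / 1.066 = 92.8 %.

92.8 %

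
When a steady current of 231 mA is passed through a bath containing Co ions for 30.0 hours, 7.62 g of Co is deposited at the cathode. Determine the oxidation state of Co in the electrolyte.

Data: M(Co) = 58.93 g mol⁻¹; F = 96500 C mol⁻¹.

Q = I·t = 0.2310 A × 108000 s = 24950 C, so n(e⁻) = 24950/96500 = 0.2585 mol.
n(Co) deposited = 7.62 / 58.93 = 0.1293 mol.
Electrons per atom = n(e⁻)/n(Co) = 0.2585 / 0.1293 = 2.00 ≈ 2, so the ion is Co²⁺.

+2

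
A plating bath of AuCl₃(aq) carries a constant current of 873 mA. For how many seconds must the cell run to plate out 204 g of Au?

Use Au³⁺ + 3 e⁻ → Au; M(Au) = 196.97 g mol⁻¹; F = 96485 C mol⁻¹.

3.43 × 10⁵ s

n(Au) = m/M = 204 / 196.97 = 1.036 mol.
Each Au atom requires 3 electrons, so n(e⁻) = 3 × 1.036 = 3.107 mol.
Q = n(e⁻)·F = 3.107 × 96485 = 299800 C.
t = Q/I = 299800 / 0.8730 A = 343400 s.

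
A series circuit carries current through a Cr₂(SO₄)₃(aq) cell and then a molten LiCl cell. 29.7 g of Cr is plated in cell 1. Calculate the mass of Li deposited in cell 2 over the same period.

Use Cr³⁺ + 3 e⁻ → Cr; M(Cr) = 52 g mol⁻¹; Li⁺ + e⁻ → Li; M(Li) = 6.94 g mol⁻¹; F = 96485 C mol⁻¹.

11.9 g

n(Cr) = 29.7 / 52 = 0.5712 mol.
Since Cr³⁺ + 3 e⁻ → Cr, n(e⁻) passed = 3 × 0.5712 = 1.713 mol.
Cells in series carry the same charge, so the same 1.713 mol of electrons passes through cell 2.
Li⁺ + e⁻ → Li, so n(Li) = 1.713 / 1 = 1.713 mol.
m(Li) = 1.713 × 6.94 = 11.9 g.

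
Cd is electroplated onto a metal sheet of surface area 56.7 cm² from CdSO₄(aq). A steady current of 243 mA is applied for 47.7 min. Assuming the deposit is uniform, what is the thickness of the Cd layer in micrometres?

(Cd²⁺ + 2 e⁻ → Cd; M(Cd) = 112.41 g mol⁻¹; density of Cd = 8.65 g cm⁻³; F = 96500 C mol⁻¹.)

Q = I·t = 0.2430 × 2862.0 = 695.5 C; n(e⁻) = 0.007207 mol.
n(Cd) = n(e⁻)/2 = 0.003603 mol, so m = 0.003603 × 112.41 = 0.4051 g.
Volume = m/ρ = 0.4051 / 8.65 = 0.04683 cm³.
Thickness = V/A = 0.04683 / 56.7 = 8.26 × 10⁻⁴ cm = 8.26 μm.

8.26 μm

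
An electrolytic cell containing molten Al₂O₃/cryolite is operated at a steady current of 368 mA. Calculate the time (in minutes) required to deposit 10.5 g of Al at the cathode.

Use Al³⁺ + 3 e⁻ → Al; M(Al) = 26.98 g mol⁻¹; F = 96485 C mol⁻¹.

5100 min

n(Al) = m/M = 10.5 / 26.98 = 0.3892 mol.
Each Al atom requires 3 electrons, so n(e⁻) = 3 × 0.3892 = 1.168 mol.
Q = n(e⁻)·F = 1.168 × 96485 = 112600 C.
t = Q/I = 112600 / 0.3680 A = 306100 s = 5100 min.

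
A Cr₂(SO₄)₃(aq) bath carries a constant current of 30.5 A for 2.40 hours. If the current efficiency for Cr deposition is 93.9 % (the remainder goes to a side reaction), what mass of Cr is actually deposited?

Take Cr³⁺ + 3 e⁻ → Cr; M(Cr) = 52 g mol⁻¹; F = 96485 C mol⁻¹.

Q = I·t = 30.50 × 8640.0 = 263500 C.
n(e⁻) = 263500/96485 = 2.731 mol; theoretically n(Cr) = 2.731/3 = 0.9104 mol, m_theo = 47.34 g.
At 93.9 % efficiency, m_actual = 0.939 × 47.34 = 44.5 g.

44.5 g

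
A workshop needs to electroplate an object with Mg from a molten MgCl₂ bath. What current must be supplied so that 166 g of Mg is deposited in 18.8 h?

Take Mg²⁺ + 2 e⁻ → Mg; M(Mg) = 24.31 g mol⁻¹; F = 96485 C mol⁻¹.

19.5 A

n(Mg) = 166 / 24.31 = 6.828 mol.
n(e⁻) = 2 × 6.828 = 13.66 mol.
Q = n(e⁻)·F = 13.66 × 96485 = 1318000 C.
I = Q/t = 1318000 / 67680 s = 19.5 A.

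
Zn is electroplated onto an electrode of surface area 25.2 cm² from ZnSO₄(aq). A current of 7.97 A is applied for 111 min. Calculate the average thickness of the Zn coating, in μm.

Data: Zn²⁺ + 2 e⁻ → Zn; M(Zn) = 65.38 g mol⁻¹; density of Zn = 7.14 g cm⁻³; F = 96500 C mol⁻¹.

999 μm

Q = I·t = 7.970 × 6660.0 = 53080 C; n(e⁻) = 0.5501 mol.
n(Zn) = n(e⁻)/2 = 0.2750 mol, so m = 0.2750 × 65.38 = 17.98 g.
Volume = m/ρ = 17.98 / 7.14 = 2.518 cm³.
Thickness = V/A = 2.518 / 25.2 = 0.0999 cm = 999 μm.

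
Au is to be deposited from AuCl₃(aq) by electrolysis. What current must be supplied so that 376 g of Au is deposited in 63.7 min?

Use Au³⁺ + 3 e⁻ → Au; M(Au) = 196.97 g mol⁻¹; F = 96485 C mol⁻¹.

n(Au) = 376 / 196.97 = 1.909 mol.
n(e⁻) = 3 × 1.909 = 5.727 mol.
Q = n(e⁻)·F = 5.727 × 96485 = 552500 C.
I = Q/t = 552500 / 3822.0 s = 145 A.

145 A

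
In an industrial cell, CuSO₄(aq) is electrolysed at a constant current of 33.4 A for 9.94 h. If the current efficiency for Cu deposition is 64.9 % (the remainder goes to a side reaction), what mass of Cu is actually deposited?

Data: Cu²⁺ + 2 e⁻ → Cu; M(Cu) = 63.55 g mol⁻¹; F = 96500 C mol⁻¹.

Q = I·t = 33.40 × 35784 = 1195000 C.
n(e⁻) = 1195000/96500 = 12.39 mol; theoretically n(Cu) = 12.39/2 = 6.193 mol, m_theo = 393.5 g.
At 64.9 % efficiency, m_actual = 0.649 × 393.5 = 255 g.

255 g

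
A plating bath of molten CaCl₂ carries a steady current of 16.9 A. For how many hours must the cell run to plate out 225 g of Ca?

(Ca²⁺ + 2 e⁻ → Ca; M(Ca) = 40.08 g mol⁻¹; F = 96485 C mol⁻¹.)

17.8 h

n(Ca) = m/M = 225 / 40.08 = 5.614 mol.
Each Ca atom requires 2 electrons, so n(e⁻) = 2 × 5.614 = 11.23 mol.
Q = n(e⁻)·F = 11.23 × 96485 = 1083000 C.
t = Q/I = 1083000 / 16.90 A = 64100 s = 17.8 h.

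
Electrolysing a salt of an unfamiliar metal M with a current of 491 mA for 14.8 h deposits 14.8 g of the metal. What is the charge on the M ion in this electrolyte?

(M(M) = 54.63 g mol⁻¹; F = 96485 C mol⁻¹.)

+1

Q = I·t = 0.4910 A × 53280 s = 26160 C, so n(e⁻) = 26160/96485 = 0.2711 mol.
n(M) deposited = 14.8 / 54.63 = 0.2709 mol.
Electrons per atom = n(e⁻)/n(M) = 0.2711 / 0.2709 = 1.00 ≈ 1, so the ion is M⁺.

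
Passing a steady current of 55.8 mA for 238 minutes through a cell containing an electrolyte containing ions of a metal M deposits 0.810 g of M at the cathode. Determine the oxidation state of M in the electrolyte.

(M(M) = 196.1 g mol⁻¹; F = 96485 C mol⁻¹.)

+2

Q = I·t = 0.05580 A × 14280 s = 796.8 C, so n(e⁻) = 796.8/96485 = 0.008259 mol.
n(M) deposited = 0.810 / 196.1 = 0.004131 mol.
Electrons per atom = n(e⁻)/n(M) = 0.008259 / 0.004131 = 2.00 ≈ 2, so the ion is M²⁺.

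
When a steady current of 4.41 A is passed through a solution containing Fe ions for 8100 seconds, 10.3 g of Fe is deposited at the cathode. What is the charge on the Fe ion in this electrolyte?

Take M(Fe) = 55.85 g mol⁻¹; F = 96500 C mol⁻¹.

Q = I·t = 4.410 A × 8100.0 s = 35720 C, so n(e⁻) = 35720/96500 = 0.3702 mol.
n(Fe) deposited = 10.3 / 55.85 = 0.1844 mol.
Electrons per atom = n(e⁻)/n(Fe) = 0.3702 / 0.1844 = 2.01 ≈ 2, so the ion is Fe²⁺.

+2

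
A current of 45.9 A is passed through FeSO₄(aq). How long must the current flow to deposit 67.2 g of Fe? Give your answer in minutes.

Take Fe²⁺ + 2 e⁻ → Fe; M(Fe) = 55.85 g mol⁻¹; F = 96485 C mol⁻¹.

84.3 min

n(Fe) = m/M = 67.2 / 55.85 = 1.203 mol.
Each Fe atom requires 2 electrons, so n(e⁻) = 2 × 1.203 = 2.406 mol.
Q = n(e⁻)·F = 2.406 × 96485 = 232200 C.
t = Q/I = 232200 / 45.90 A = 5059 s = 84.3 min.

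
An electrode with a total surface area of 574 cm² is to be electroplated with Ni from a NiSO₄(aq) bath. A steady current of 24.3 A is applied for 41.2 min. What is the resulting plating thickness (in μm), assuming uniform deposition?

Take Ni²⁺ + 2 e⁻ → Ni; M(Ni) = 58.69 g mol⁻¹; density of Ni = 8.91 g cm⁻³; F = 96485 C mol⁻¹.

Q = I·t = 24.30 × 2472.0 = 60070 C; n(e⁻) = 0.6226 mol.
n(Ni) = n(e⁻)/2 = 0.3113 mol, so m = 0.3113 × 58.69 = 18.27 g.
Volume = m/ρ = 18.27 / 8.91 = 2.050 cm³.
Thickness = V/A = 2.050 / 574 = 0.00357 cm = 35.7 μm.

35.7 μm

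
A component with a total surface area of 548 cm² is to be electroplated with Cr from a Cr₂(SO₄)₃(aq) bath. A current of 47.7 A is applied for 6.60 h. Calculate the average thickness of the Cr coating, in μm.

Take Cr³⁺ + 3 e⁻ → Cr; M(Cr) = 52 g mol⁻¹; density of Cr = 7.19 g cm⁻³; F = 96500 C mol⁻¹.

517 μm

Q = I·t = 47.70 × 23760 = 1133000 C; n(e⁻) = 11.74 mol.
n(Cr) = n(e⁻)/3 = 3.915 mol, so m = 3.915 × 52 = 203.6 g.
Volume = m/ρ = 203.6 / 7.19 = 28.31 cm³.
Thickness = V/A = 28.31 / 548 = 0.0517 cm = 517 μm.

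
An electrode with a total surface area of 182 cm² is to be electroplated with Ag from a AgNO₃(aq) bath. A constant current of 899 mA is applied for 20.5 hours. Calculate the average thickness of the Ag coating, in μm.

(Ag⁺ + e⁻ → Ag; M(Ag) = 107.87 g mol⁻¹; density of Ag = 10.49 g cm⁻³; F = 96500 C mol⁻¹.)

388 μm

Q = I·t = 0.8990 × 73800 = 66350 C; n(e⁻) = 0.6875 mol.
n(Ag) = n(e⁻)/1 = 0.6875 mol, so m = 0.6875 × 107.87 = 74.16 g.
Volume = m/ρ = 74.16 / 10.49 = 7.070 cm³.
Thickness = V/A = 7.070 / 182 = 0.0388 cm = 388 μm.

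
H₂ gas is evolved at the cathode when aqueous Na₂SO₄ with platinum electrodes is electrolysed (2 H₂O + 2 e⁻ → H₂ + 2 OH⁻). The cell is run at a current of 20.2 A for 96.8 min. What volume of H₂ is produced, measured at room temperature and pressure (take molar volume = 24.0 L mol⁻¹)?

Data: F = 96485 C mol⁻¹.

Q = I·t = 20.20 A × 5808.0 s = 117300 C.
n(e⁻) = Q/F = 117300 / 96485 = 1.216 mol.
2 electrons are transferred per H₂ molecule, so n(H₂) = 1.216 / 2 = 0.6080 mol.
V = n × V_m = 0.6080 × 24.0 = 14.6 L.

14.6 L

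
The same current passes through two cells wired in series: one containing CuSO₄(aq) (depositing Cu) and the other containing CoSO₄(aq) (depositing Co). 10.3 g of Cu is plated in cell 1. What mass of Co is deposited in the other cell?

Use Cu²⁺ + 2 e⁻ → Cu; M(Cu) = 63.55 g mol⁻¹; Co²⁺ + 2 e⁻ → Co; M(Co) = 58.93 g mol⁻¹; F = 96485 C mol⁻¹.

n(Cu) = 10.3 / 63.55 = 0.1621 mol.
Since Cu²⁺ + 2 e⁻ → Cu, n(e⁻) passed = 2 × 0.1621 = 0.3242 mol.
Cells in series carry the same charge, so the same 0.3242 mol of electrons passes through cell 2.
Co²⁺ + 2 e⁻ → Co, so n(Co) = 0.3242 / 2 = 0.1621 mol.
m(Co) = 0.1621 × 58.93 = 9.55 g.

9.55 g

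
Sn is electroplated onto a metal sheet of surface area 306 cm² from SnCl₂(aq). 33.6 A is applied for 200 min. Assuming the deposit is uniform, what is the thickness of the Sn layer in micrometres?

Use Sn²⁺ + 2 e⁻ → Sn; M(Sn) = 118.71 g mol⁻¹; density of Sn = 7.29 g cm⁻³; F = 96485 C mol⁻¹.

Q = I·t = 33.60 × 12000 = 403200 C; n(e⁻) = 4.179 mol.
n(Sn) = n(e⁻)/2 = 2.089 mol, so m = 2.089 × 118.71 = 248.0 g.
Volume = m/ρ = 248.0 / 7.29 = 34.02 cm³.
Thickness = V/A = 34.02 / 306 = 0.111 cm = 1110 μm.

1110 μm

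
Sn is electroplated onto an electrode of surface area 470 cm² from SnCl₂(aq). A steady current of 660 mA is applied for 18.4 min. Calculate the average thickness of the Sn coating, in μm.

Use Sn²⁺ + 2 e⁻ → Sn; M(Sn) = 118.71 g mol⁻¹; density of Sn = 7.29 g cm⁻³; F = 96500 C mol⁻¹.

Q = I·t = 0.6600 × 1104.0 = 728.6 C; n(e⁻) = 0.007551 mol.
n(Sn) = n(e⁻)/2 = 0.003775 mol, so m = 0.003775 × 118.71 = 0.4482 g.
Volume = m/ρ = 0.4482 / 7.29 = 0.06148 cm³.
Thickness = V/A = 0.06148 / 470 = 1.31 × 10⁻⁴ cm = 1.31 μm.

1.31 μm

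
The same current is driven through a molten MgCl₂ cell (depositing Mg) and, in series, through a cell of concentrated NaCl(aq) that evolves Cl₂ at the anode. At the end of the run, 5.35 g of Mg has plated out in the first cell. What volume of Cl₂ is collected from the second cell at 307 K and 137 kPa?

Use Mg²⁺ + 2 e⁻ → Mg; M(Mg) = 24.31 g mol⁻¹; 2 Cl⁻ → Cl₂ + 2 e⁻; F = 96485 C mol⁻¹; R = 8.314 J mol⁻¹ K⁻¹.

n(Mg) = 5.35 / 24.31 = 0.2201 mol, so n(e⁻) = 2 × 0.2201 = 0.4401 mol.
The cells are in series, so the same 0.4401 mol of electrons passes through the second cell.
2 Cl⁻ → Cl₂ + 2 e⁻ — 2 mol e⁻ per mol Cl₂, so n(Cl₂) = 0.4401/2 = 0.2201 mol.
V = nRT/P = (0.2201 × 8.314 × 307) / (137 × 10³) = 0.00410 m³ = 4.10 L.

4.10 L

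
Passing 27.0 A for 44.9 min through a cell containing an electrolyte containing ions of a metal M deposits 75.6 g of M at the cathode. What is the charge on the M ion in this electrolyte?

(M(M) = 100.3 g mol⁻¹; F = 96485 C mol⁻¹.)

Q = I·t = 27.00 A × 2694.0 s = 72740 C, so n(e⁻) = 72740/96485 = 0.7539 mol.
n(M) deposited = 75.6 / 100.3 = 0.7537 mol.
Electrons per atom = n(e⁻)/n(M) = 0.7539 / 0.7537 = 1.00 ≈ 1, so the ion is M⁺.

+1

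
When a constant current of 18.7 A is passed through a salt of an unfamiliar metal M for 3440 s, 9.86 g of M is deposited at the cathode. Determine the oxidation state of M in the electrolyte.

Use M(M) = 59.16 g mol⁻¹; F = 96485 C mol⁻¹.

+4

Q = I·t = 18.70 A × 3440.0 s = 64330 C, so n(e⁻) = 64330/96485 = 0.6667 mol.
n(M) deposited = 9.86 / 59.16 = 0.1667 mol.
Electrons per atom = n(e⁻)/n(M) = 0.6667 / 0.1667 = 4.00 ≈ 4, so the ion is M⁴⁺.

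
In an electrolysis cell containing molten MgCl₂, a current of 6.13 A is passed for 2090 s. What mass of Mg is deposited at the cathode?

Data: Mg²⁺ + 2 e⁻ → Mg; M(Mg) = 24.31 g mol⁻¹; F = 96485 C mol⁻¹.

1.61 g

Q = I·t = 6.130 A × 2090.0 s = 12810 C.
n(e⁻) = Q/F = 12810 / 96485 = 0.1328 mol.
Mg²⁺ + 2 e⁻ → Mg, so n(Mg) = n(e⁻)/2 = 0.06639 mol.
m = n·M = 0.06639 × 24.31 = 1.61 g.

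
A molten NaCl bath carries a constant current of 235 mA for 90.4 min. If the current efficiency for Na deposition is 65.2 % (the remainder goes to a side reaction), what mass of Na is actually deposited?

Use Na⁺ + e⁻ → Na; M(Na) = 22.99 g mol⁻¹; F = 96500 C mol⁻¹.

Q = I·t = 0.2350 × 5424.0 = 1275 C.
n(e⁻) = 1275/96500 = 0.01321 mol; theoretically n(Na) = 0.01321/1 = 0.01321 mol, m_theo = 0.3037 g.
At 65.2 % efficiency, m_actual = 0.652 × 0.3037 = 0.198 g.

0.198 g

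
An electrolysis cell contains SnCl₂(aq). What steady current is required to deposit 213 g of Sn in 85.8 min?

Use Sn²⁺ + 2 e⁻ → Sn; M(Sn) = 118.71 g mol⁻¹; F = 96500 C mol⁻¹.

n(Sn) = 213 / 118.71 = 1.794 mol.
n(e⁻) = 2 × 1.794 = 3.589 mol.
Q = n(e⁻)·F = 3.589 × 96500 = 346300 C.
I = Q/t = 346300 / 5148.0 s = 67.3 A.

67.3 A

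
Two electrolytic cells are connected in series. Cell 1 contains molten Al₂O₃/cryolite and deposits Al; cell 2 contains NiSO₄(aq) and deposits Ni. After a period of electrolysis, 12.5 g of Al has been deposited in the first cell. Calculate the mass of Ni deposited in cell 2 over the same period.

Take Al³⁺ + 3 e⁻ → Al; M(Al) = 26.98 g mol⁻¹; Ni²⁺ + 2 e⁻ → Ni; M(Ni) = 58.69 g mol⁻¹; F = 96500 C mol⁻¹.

40.8 g

n(Al) = 12.5 / 26.98 = 0.4633 mol.
Since Al³⁺ + 3 e⁻ → Al, n(e⁻) passed = 3 × 0.4633 = 1.390 mol.
Cells in series carry the same charge, so the same 1.390 mol of electrons passes through cell 2.
Ni²⁺ + 2 e⁻ → Ni, so n(Ni) = 1.390 / 2 = 0.6950 mol.
m(Ni) = 0.6950 × 58.69 = 40.8 g.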